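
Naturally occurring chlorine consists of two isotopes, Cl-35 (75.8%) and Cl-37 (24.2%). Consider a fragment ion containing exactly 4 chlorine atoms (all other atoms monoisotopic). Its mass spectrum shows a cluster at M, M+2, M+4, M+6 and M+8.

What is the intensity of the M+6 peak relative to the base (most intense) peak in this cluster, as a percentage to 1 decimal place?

10.2%

(0.758 + 0.242)^4 gives M 0.3301, M+2 0.4216, M+4 0.2019, M+6 0.0430, M+8 0.0034; the largest is M+2.
P(M+2) = C(4,1) × 0.758^3 × 0.242^1 = 4 × 0.43551951 × 0.2420 = 0.421583 (base)
P(M+6) = C(4,3) × 0.758^1 × 0.242^3 = 4 × 0.7580 × 0.01417249 = 0.042971
Relative intensity = 0.042971 / 0.421583 × 100 = 10.2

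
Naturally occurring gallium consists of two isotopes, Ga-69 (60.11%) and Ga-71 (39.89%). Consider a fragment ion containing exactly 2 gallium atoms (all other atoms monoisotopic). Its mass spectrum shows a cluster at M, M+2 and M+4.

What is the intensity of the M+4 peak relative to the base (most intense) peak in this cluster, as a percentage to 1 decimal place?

(0.6011 + 0.3989)^2 gives M 0.3613, M+2 0.4796, M+4 0.1591; the largest is M+2.
P(M+2) = C(2,1) × 0.6011^1 × 0.3989^1 = 2 × 0.6011 × 0.3989 = 0.479558 (base)
P(M+4) = C(2,2) × 0.6011^0 × 0.3989^2 = 1 × 1.0000 × 0.15912121 = 0.159121
Relative intensity = 0.159121 / 0.479558 × 100 = 33.2

33.2%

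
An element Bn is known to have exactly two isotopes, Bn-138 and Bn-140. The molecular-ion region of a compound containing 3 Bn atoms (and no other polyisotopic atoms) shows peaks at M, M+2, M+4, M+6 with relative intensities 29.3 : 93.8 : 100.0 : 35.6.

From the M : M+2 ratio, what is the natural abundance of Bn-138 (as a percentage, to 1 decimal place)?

48.4%

Write p for the Bn-138 fraction. I(M+2)/I(M) = [C(3,1)·p^2·(1−p)] / p^3 = 3·(1−p)/p = 93.8/29.3 = 3.2014
(1−p)/p = 3.2014/3 = 1.0671  ⇒  p = 1/(1 + 1.0671) = 0.4838
Bn-138: 48.4%, Bn-140: 51.6%.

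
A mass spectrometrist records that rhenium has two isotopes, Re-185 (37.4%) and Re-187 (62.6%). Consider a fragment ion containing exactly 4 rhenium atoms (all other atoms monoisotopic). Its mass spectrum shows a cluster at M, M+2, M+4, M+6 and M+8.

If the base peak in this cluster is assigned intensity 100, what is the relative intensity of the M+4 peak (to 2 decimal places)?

Term probabilities: M 0.0196, M+2 0.1310, M+4 0.3289, M+6 0.3670, M+8 0.1536. Base peak = M+6.
P(M+6) = C(4,3) × 0.374^1 × 0.626^3 = 4 × 0.3740 × 0.24531438 = 0.366990 (base)
P(M+4) = C(4,2) × 0.374^2 × 0.626^2 = 6 × 0.139876 × 0.391876 = 0.328884
Relative intensity = 0.328884 / 0.366990 × 100 = 89.62

89.62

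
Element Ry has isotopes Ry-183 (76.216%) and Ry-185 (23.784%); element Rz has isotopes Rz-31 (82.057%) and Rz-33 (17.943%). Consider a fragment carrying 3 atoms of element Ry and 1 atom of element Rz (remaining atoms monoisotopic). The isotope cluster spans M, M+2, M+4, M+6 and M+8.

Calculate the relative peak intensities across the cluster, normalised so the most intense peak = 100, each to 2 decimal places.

86.59 : 100.00 : 43.02 : 8.16 : 0.58

Element Ry pattern (n=3): 0.4427295 : 0.41447511 : 0.12934129 : 0.0134541
Element Rz pattern (n=1): 0.82057 : 0.17943
Convolve the two distributions (both contribute in 2-u steps):
  M: 0.4427295×0.82057 = 0.363291
  M+2: 0.4427295×0.17943 + 0.41447511×0.82057 = 0.419545
  M+4: 0.41447511×0.17943 + 0.12934129×0.82057 = 0.180503
  M+6: 0.12934129×0.17943 + 0.0134541×0.82057 = 0.034248
  M+8: 0.0134541×0.17943 = 0.002414
Scale to base peak (0.419545) = 100: 86.59 : 100.00 : 43.02 : 8.16 : 0.58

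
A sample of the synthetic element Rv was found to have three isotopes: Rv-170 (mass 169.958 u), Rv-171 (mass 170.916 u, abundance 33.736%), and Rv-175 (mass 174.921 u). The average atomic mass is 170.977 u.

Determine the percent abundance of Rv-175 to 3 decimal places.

The remaining 66.264% is split between Rv-170 (fraction x) and Rv-175 (fraction 0.66264 − x).
Substituting: 169.958x + 174.921(0.66264 − x) = 113.31677824
(169.958 − 174.921)x = -2.5928732  ⇒  x = 0.52244, y = 0.14020
Rv-170: 52.244%, Rv-175: 14.020%.

14.020%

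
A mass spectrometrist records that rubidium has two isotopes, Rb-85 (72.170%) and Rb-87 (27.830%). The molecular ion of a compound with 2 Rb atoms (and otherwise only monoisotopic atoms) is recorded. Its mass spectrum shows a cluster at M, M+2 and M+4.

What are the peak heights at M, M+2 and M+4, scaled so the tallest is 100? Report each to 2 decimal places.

The 2 Rb atoms are independent, so intensities follow the terms of (0.72170 + 0.27830)^2.
P(M) = 0.72170^2 = 0.520851
P(M+2) = 2 × 0.72170^1 × 0.27830^1 = 0.401698
P(M+4) = 0.27830^2 = 0.077451
The M peak is largest (0.520851); scaling to 100 gives 100.00 : 77.12 : 14.87.

100.00 : 77.12 : 14.87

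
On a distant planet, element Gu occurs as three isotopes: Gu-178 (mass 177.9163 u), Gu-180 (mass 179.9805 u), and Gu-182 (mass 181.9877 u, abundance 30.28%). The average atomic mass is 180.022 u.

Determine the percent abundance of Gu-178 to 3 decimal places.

27.433%

The remaining 69.72% is split between Gu-178 (fraction x) and Gu-180 (fraction 0.6972 − x).
Substituting: 177.9163x + 179.9805(0.6972 − x) = 124.91612444
(177.9163 − 179.9805)x = -0.56628016  ⇒  x = 0.27433, y = 0.42287
Gu-178: 27.433%, Gu-180: 42.287%.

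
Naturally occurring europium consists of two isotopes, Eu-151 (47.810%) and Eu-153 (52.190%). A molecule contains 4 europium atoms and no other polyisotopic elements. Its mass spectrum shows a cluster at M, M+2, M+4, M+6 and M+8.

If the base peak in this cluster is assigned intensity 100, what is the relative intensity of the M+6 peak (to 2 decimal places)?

72.77

Binomial terms of (0.47810 + 0.52190)^4: M 0.0522, M+2 0.2281, M+4 0.3736, M+6 0.2719, M+8 0.0742 → M+4 is the base peak.
P(M+4) = C(4,2) × 0.47810^2 × 0.52190^2 = 6 × 0.22857961 × 0.27237961 = 0.373563 (base)
P(M+6) = C(4,3) × 0.47810^1 × 0.52190^3 = 4 × 0.4781 × 0.14215492 = 0.271857
Relative intensity = 0.271857 / 0.373563 × 100 = 72.77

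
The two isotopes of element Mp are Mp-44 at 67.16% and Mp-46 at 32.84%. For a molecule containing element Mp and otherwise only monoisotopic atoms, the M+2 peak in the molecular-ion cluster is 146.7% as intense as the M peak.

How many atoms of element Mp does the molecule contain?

The M+2/M ratio from n Mp atoms is n · q/p = n · 0.3284/0.6716.
n = 1.467 × 0.6716/0.3284 = 3.00 ≈ 3

3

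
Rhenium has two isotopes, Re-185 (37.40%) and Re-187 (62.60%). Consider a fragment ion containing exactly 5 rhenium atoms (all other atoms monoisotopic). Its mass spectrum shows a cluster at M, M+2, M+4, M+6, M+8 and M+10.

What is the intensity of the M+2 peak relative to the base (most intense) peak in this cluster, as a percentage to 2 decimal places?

(0.3740 + 0.6260)^5 gives M 0.0073, M+2 0.0612, M+4 0.2050, M+6 0.3431, M+8 0.2872, M+10 0.0961; the largest is M+6.
P(M+6) = C(5,3) × 0.3740^2 × 0.6260^3 = 10 × 0.139876 × 0.24531438 = 0.343136 (base)
P(M+2) = C(5,1) × 0.3740^4 × 0.6260^1 = 5 × 0.0195653 × 0.6260 = 0.061239
Relative intensity = 0.061239 / 0.343136 × 100 = 17.85

17.85%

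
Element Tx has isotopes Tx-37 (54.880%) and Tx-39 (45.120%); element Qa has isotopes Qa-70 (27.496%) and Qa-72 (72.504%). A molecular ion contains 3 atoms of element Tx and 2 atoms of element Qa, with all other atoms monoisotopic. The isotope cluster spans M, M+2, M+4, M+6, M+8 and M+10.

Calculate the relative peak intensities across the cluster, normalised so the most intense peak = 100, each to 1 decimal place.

3.5 : 27.3 : 77.4 : 100.0 : 60.0 : 13.6

Element Tx pattern (n=3): 0.16528837 : 0.4076792 : 0.33517648 : 0.09185595
Element Qa pattern (n=2): 0.075603 : 0.398714 : 0.525683
Convolve the two distributions (both contribute in 2-u steps):
  M: 0.16528837×0.075603 = 0.012496
  M+2: 0.16528837×0.398714 + 0.4076792×0.075603 = 0.096725
  M+4: 0.16528837×0.525683 + 0.4076792×0.398714 + 0.33517648×0.075603 = 0.274777
  M+6: 0.4076792×0.525683 + 0.33517648×0.398714 + 0.09185595×0.075603 = 0.354894
  M+8: 0.33517648×0.525683 + 0.09185595×0.398714 = 0.212821
  M+10: 0.09185595×0.525683 = 0.048287
Scale to base peak (0.354894) = 100: 3.5 : 27.3 : 77.4 : 100.0 : 60.0 : 13.6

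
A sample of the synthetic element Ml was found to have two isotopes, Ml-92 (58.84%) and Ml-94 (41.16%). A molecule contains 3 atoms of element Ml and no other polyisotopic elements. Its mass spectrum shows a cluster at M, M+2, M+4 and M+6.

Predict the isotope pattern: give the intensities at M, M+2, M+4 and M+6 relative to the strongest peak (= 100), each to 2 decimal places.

47.65 : 100.00 : 69.95 : 16.31

The 3 Ml atoms are independent, so intensities follow the terms of (0.5884 + 0.4116)^3.
P(M) = 0.5884^3 = 0.203713
P(M+2) = 3 × 0.5884^2 × 0.4116^1 = 0.427506
P(M+4) = 3 × 0.5884^1 × 0.4116^2 = 0.299051
P(M+6) = 0.4116^3 = 0.069731
The M+2 peak is largest (0.427506); scaling to 100 gives 47.65 : 100.00 : 69.95 : 16.31.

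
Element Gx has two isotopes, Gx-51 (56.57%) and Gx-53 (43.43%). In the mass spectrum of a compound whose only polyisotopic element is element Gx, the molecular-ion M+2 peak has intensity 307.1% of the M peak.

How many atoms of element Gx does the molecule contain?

With n Gx atoms, P(M+2)/P(M) = C(n,1)·p^(n−1)q / p^n = n·q/p = n · 0.4343/0.5657.
n = 3.071 × 0.5657/0.4343 = 4.00 ≈ 4

4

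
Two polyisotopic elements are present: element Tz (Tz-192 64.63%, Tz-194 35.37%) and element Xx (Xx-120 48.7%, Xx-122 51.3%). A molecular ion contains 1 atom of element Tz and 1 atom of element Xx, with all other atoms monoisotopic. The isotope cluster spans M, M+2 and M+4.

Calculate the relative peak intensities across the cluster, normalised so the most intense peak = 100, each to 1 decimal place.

Element Tz pattern (n=1): 0.6463 : 0.3537
Element Xx pattern (n=1): 0.4870 : 0.5130
Convolve the two distributions (both contribute in 2-u steps):
  M: 0.6463×0.4870 = 0.314748
  M+2: 0.6463×0.5130 + 0.3537×0.4870 = 0.503804
  M+4: 0.3537×0.5130 = 0.181448
Scale to base peak (0.503804) = 100: 62.5 : 100.0 : 36.0

62.5 : 100.0 : 36.0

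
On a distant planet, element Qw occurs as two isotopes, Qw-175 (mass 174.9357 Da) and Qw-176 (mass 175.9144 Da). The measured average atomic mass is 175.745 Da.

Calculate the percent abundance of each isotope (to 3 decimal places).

With x = fraction of Qw-175 (so Qw-176 is 1 − x):
174.9357·x + 175.9144·(1 − x) = 175.745
(174.9357 − 175.9144)·x = 175.745 − 175.9144
x = -0.1694 / -0.9787 = 0.17309 → 17.309% Qw-175, 82.691% Qw-176.

Qw-175: 17.309%, Qw-176: 82.691%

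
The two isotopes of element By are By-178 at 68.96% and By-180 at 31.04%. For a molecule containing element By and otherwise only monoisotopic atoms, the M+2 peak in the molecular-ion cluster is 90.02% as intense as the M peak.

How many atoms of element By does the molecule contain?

For n independent By atoms, I(M+2)/I(M) = n · (abundance By-180) / (abundance By-178) = n · 0.3104/0.6896.
n = 0.9002 × 0.6896/0.3104 = 2.00 ≈ 2

2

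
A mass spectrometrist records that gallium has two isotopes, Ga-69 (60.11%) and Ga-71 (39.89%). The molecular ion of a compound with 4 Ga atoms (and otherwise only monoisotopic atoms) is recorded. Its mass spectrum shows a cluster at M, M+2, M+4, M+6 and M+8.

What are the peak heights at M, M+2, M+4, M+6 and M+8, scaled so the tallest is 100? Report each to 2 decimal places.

37.67 : 100.00 : 99.54 : 44.04 : 7.31

Expanding (0.6011 + 0.3989)^4:
P(M) = 0.6011^4 = 0.130553
P(M+2) = 4 × 0.6011^3 × 0.3989^1 = 0.346549
P(M+4) = 6 × 0.6011^2 × 0.3989^2 = 0.344963
P(M+6) = 4 × 0.6011^1 × 0.3989^3 = 0.152616
P(M+8) = 0.3989^4 = 0.025320
The M+2 peak is largest (0.346549); scaling to 100 gives 37.67 : 100.00 : 99.54 : 44.04 : 7.31.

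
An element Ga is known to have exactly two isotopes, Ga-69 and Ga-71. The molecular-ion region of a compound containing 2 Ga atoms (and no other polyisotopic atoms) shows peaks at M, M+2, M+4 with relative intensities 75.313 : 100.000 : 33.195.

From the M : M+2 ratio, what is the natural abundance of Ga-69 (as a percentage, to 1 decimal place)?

Let p = fractional abundance of Ga-69. I(M+2)/I(M) = [C(2,1)·p^1·(1−p)] / p^2 = 2·(1−p)/p = 100.000/75.313 = 1.3278
(1−p)/p = 1.3278/2 = 0.6639  ⇒  p = 1/(1 + 0.6639) = 0.6010
Ga-69: 60.1%, Ga-71: 39.9%.

60.1%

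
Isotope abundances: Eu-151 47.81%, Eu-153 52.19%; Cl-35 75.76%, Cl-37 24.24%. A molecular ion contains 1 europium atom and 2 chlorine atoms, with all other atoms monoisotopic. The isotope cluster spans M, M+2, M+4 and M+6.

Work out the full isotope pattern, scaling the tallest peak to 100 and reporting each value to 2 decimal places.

57.75 : 100.00 : 46.25 : 6.45

Europium pattern (n=1): 0.4781 : 0.5219
Chlorine pattern (n=2): 0.57395776 : 0.36728448 : 0.05875776
Convolve the two distributions (both contribute in 2-u steps):
  M: 0.4781×0.57395776 = 0.274409
  M+2: 0.4781×0.36728448 + 0.5219×0.57395776 = 0.475147
  M+4: 0.4781×0.05875776 + 0.5219×0.36728448 = 0.219778
  M+6: 0.5219×0.05875776 = 0.030666
Scale to base peak (0.475147) = 100: 57.75 : 100.00 : 46.25 : 6.45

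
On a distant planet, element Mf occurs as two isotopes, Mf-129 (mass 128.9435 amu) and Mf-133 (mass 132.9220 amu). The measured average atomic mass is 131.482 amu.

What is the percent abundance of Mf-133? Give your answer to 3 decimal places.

63.805%

Writing the weighted mean with unknown fraction x of Mf-129:
128.9435·x + 132.9220·(1 − x) = 131.482
(128.9435 − 132.9220)·x = 131.482 − 132.9220
x = -1.4400 / -3.9785 = 0.36195 → 36.195% Mf-129, 63.805% Mf-133.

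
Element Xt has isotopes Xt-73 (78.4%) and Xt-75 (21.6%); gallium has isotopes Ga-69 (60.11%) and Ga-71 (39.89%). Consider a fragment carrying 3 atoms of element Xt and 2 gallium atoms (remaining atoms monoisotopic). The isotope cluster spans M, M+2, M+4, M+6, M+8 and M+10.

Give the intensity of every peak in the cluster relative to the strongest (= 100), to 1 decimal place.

46.4 : 100.0 : 82.0 : 31.9 : 5.9 : 0.4

Element Xt pattern (n=3): 0.4818903 : 0.39829709 : 0.10973491 : 0.0100777
Gallium pattern (n=2): 0.36132121 : 0.47955758 : 0.15912121
Convolve the two distributions (both contribute in 2-u steps):
  M: 0.4818903×0.36132121 = 0.174117
  M+2: 0.4818903×0.47955758 + 0.39829709×0.36132121 = 0.375007
  M+4: 0.4818903×0.15912121 + 0.39829709×0.47955758 + 0.10973491×0.36132121 = 0.307335
  M+6: 0.39829709×0.15912121 + 0.10973491×0.47955758 + 0.0100777×0.36132121 = 0.119643
  M+8: 0.10973491×0.15912121 + 0.0100777×0.47955758 = 0.022294
  M+10: 0.0100777×0.15912121 = 0.001604
Scale to base peak (0.375007) = 100: 46.4 : 100.0 : 82.0 : 31.9 : 5.9 : 0.4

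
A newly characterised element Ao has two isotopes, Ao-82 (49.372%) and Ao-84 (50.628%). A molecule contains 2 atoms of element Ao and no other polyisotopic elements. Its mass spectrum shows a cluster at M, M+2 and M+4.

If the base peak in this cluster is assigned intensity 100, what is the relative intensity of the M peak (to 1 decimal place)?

Binomial terms of (0.49372 + 0.50628)^2: M 0.2438, M+2 0.4999, M+4 0.2563 → M+2 is the base peak.
P(M+2) = C(2,1) × 0.49372^1 × 0.50628^1 = 2 × 0.49372 × 0.50628 = 0.499921 (base)
P(M) = C(2,0) × 0.49372^2 × 0.50628^0 = 1 × 0.24375944 × 1.0000 = 0.243759
Relative intensity = 0.243759 / 0.499921 × 100 = 48.8

48.8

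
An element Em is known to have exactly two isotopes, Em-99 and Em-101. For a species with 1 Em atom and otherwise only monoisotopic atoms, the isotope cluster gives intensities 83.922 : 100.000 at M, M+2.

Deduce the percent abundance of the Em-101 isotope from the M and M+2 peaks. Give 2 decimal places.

54.37%

Let p = fractional abundance of Em-99. I(M+2)/I(M) = [C(1,1)·p^0·(1−p)] / p^1 = 1·(1−p)/p = 100.000/83.922 = 1.1916
(1−p)/p = 1.1916/1 = 1.1916  ⇒  p = 1/(1 + 1.1916) = 0.4563
Em-99: 45.63%, Em-101: 54.37%.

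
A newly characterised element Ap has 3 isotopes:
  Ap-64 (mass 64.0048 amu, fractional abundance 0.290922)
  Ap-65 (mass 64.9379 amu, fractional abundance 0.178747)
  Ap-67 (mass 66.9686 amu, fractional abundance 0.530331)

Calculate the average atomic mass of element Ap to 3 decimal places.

65.743 amu

Average mass = Σ (abundance × isotope mass) = 0.290922 × 64.0048 + 0.178747 × 64.9379 + 0.530331 × 66.9686
= 18.62040 + 11.60745 + 35.51552 = 65.74337 amu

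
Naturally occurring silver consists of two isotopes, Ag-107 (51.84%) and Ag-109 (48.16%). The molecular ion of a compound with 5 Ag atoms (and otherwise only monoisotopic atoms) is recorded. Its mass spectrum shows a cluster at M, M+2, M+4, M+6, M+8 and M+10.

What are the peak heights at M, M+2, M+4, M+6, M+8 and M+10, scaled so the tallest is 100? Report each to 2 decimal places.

11.59 : 53.82 : 100.00 : 92.90 : 43.15 : 8.02

Expanding (0.5184 + 0.4816)^5:
P(M) = 0.5184^5 = 0.037439
P(M+2) = 5 × 0.5184^4 × 0.4816^1 = 0.173907
P(M+4) = 10 × 0.5184^3 × 0.4816^2 = 0.323123
P(M+6) = 10 × 0.5184^2 × 0.4816^3 = 0.300185
P(M+8) = 5 × 0.5184^1 × 0.4816^4 = 0.139438
P(M+10) = 0.4816^5 = 0.025908
The M+4 peak is largest (0.323123); scaling to 100 gives 11.59 : 53.82 : 100.00 : 92.90 : 43.15 : 8.02.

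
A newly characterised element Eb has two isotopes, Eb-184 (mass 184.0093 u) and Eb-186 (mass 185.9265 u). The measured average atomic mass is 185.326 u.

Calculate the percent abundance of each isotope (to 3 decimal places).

Eb-184: 31.322%, Eb-186: 68.678%

Writing the weighted mean with unknown fraction x of Eb-184:
184.0093·x + 185.9265·(1 − x) = 185.326
(184.0093 − 185.9265)·x = 185.326 − 185.9265
x = -0.6005 / -1.9172 = 0.31322 → 31.322% Eb-184, 68.678% Eb-186.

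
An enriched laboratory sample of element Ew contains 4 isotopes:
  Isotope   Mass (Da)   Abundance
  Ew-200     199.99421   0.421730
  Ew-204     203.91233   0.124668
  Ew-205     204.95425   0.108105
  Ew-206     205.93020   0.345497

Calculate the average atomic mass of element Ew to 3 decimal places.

203.070 Da

The abundance-weighted mean is 0.421730 × 199.99421 + 0.124668 × 203.91233 + 0.108105 × 204.95425 + 0.345497 × 205.93020
= 84.343558 + 25.421342 + 22.156579 + 71.148266 = 203.069745 Da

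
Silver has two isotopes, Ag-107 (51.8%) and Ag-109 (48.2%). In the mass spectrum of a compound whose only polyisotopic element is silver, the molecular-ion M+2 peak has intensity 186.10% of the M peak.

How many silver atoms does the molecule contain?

2

For n independent Ag atoms, I(M+2)/I(M) = n · (abundance Ag-109) / (abundance Ag-107) = n · 0.482/0.518.
n = 1.8610 × 0.518/0.482 = 2.00 ≈ 2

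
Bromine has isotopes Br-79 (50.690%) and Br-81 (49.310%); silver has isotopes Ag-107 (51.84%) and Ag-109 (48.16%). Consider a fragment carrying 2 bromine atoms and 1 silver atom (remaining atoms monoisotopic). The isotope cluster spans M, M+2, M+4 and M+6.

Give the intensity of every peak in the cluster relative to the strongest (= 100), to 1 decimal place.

34.8 : 100.0 : 95.8 : 30.6

Bromine pattern (n=2): 0.25694761 : 0.49990478 : 0.24314761
Silver pattern (n=1): 0.5184 : 0.4816
Convolve the two distributions (both contribute in 2-u steps):
  M: 0.25694761×0.5184 = 0.133202
  M+2: 0.25694761×0.4816 + 0.49990478×0.5184 = 0.382897
  M+4: 0.49990478×0.4816 + 0.24314761×0.5184 = 0.366802
  M+6: 0.24314761×0.4816 = 0.117100
Scale to base peak (0.382897) = 100: 34.8 : 100.0 : 95.8 : 30.6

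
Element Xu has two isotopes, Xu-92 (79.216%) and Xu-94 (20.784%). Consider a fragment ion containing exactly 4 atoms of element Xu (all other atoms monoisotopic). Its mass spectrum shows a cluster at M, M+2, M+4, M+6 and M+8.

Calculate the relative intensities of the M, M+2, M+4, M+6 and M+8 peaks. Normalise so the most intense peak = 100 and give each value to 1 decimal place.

95.3 : 100.0 : 39.4 : 6.9 : 0.5

Each Xu atom is independently Xu-92 (p = 0.79216) or Xu-94 (q = 0.20784); the cluster is the binomial expansion (p + q)^4.
P(M) = 0.79216^4 = 0.393778
P(M+2) = 4 × 0.79216^3 × 0.20784^1 = 0.413264
P(M+4) = 6 × 0.79216^2 × 0.20784^2 = 0.162643
P(M+6) = 4 × 0.79216^1 × 0.20784^3 = 0.028449
P(M+8) = 0.20784^4 = 0.001866
The M+2 peak is largest (0.413264); scaling to 100 gives 95.3 : 100.0 : 39.4 : 6.9 : 0.5.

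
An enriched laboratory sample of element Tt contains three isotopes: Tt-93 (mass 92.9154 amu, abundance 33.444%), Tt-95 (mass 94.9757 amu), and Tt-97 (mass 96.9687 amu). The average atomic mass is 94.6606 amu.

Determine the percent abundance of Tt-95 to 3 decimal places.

47.793%

The remaining 66.556% is split between Tt-95 (fraction x) and Tt-97 (fraction 0.66556 − x).
Substituting: 94.9757x + 96.9687(0.66556 − x) = 63.585973624
(94.9757 − 96.9687)x = -0.952514348  ⇒  x = 0.47793, y = 0.18763
Tt-95: 47.793%, Tt-97: 18.763%.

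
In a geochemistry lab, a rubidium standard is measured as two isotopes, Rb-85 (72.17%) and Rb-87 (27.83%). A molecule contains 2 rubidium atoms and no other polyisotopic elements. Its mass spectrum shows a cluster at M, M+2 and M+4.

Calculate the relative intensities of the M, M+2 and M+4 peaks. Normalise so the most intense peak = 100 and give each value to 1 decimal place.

Each Rb atom is independently Rb-85 (p = 0.7217) or Rb-87 (q = 0.2783); the cluster is the binomial expansion (p + q)^2.
P(M) = 0.7217^2 = 0.520851
P(M+2) = 2 × 0.7217^1 × 0.2783^1 = 0.401698
P(M+4) = 0.2783^2 = 0.077451
The M peak is largest (0.520851); scaling to 100 gives 100.0 : 77.1 : 14.9.

100.0 : 77.1 : 14.9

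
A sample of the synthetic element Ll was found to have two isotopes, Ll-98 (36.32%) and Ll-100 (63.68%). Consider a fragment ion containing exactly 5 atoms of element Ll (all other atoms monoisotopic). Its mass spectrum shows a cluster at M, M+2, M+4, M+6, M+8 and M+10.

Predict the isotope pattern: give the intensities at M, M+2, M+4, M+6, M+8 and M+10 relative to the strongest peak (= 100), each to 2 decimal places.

1.86 : 16.27 : 57.04 : 100.00 : 87.67 : 30.74

Each Ll atom is independently Ll-98 (p = 0.3632) or Ll-100 (q = 0.6368); the cluster is the binomial expansion (p + q)^5.
P(M) = 0.3632^5 = 0.006320
P(M+2) = 5 × 0.3632^4 × 0.6368^1 = 0.055406
P(M+4) = 10 × 0.3632^3 × 0.6368^2 = 0.194287
P(M+6) = 10 × 0.3632^2 × 0.6368^3 = 0.340644
P(M+8) = 5 × 0.3632^1 × 0.6368^4 = 0.298626
P(M+10) = 0.6368^5 = 0.104717
The M+6 peak is largest (0.340644); scaling to 100 gives 1.86 : 16.27 : 57.04 : 100.00 : 87.67 : 30.74.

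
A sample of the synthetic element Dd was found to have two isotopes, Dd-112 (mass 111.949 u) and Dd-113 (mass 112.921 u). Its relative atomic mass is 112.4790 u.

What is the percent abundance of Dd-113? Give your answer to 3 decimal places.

With x = fraction of Dd-112 (so Dd-113 is 1 − x):
111.949·x + 112.921·(1 − x) = 112.4790
(111.949 − 112.921)·x = 112.4790 − 112.921
x = -0.4420 / -0.972 = 0.45473 → 45.473% Dd-112, 54.527% Dd-113.

54.527%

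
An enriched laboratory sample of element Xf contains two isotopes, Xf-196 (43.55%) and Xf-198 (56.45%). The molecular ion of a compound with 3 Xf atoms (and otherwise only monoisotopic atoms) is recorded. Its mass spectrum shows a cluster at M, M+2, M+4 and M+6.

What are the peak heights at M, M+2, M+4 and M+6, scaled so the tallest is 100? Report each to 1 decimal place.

Expanding (0.4355 + 0.5645)^3:
P(M) = 0.4355^3 = 0.082597
P(M+2) = 3 × 0.4355^2 × 0.5645^1 = 0.321190
P(M+4) = 3 × 0.4355^1 × 0.5645^2 = 0.416330
P(M+6) = 0.5645^3 = 0.179884
The M+4 peak is largest (0.416330); scaling to 100 gives 19.8 : 77.1 : 100.0 : 43.2.

19.8 : 77.1 : 100.0 : 43.2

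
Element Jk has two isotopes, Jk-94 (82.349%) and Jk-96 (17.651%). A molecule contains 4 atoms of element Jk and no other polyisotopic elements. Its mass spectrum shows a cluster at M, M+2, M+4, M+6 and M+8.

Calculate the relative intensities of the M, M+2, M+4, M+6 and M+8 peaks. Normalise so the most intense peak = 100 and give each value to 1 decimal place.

100.0 : 85.7 : 27.6 : 3.9 : 0.2

The 4 Jk atoms are independent, so intensities follow the terms of (0.82349 + 0.17651)^4.
P(M) = 0.82349^4 = 0.459868
P(M+2) = 4 × 0.82349^3 × 0.17651^1 = 0.394280
P(M+4) = 6 × 0.82349^2 × 0.17651^2 = 0.126767
P(M+6) = 4 × 0.82349^1 × 0.17651^3 = 0.018114
P(M+8) = 0.17651^4 = 0.000971
The M peak is largest (0.459868); scaling to 100 gives 100.0 : 85.7 : 27.6 : 3.9 : 0.2.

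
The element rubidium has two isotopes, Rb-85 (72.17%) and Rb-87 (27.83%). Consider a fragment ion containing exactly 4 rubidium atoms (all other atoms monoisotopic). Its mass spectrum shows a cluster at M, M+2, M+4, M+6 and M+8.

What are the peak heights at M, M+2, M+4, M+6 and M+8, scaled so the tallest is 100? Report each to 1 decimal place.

64.8 : 100.0 : 57.8 : 14.9 : 1.4

Each Rb atom is independently Rb-85 (p = 0.7217) or Rb-87 (q = 0.2783); the cluster is the binomial expansion (p + q)^4.
P(M) = 0.7217^4 = 0.271286
P(M+2) = 4 × 0.7217^3 × 0.2783^1 = 0.418450
P(M+4) = 6 × 0.7217^2 × 0.2783^2 = 0.242042
P(M+6) = 4 × 0.7217^1 × 0.2783^3 = 0.062224
P(M+8) = 0.2783^4 = 0.005999
The M+2 peak is largest (0.418450); scaling to 100 gives 64.8 : 100.0 : 57.8 : 14.9 : 1.4.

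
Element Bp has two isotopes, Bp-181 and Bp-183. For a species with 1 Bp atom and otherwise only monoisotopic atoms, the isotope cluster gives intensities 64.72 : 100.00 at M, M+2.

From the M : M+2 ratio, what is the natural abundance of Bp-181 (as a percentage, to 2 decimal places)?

39.29%

Write p for the Bp-181 fraction. I(M+2)/I(M) = [C(1,1)·p^0·(1−p)] / p^1 = 1·(1−p)/p = 100.00/64.72 = 1.5451
(1−p)/p = 1.5451/1 = 1.5451  ⇒  p = 1/(1 + 1.5451) = 0.3929
Bp-181: 39.29%, Bp-183: 60.71%.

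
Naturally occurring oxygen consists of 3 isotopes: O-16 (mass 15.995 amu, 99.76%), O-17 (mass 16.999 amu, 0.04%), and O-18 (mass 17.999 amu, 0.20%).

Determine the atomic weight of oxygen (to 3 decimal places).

Average mass = Σ (abundance × isotope mass) = 0.9976 × 15.995 + 0.0004 × 16.999 + 0.0020 × 17.999
= 15.9566 + 0.0068 + 0.0360 = 15.9994 amu

15.999 amu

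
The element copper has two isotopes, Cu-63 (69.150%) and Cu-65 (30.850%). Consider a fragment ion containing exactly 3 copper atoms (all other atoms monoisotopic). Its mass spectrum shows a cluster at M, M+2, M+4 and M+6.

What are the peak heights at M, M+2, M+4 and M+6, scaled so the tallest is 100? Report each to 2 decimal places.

74.72 : 100.00 : 44.61 : 6.63

Expanding (0.69150 + 0.30850)^3:
P(M) = 0.69150^3 = 0.330656
P(M+2) = 3 × 0.69150^2 × 0.30850^1 = 0.442548
P(M+4) = 3 × 0.69150^1 × 0.30850^2 = 0.197435
P(M+6) = 0.30850^3 = 0.029361
The M+2 peak is largest (0.442548); scaling to 100 gives 74.72 : 100.00 : 44.61 : 6.63.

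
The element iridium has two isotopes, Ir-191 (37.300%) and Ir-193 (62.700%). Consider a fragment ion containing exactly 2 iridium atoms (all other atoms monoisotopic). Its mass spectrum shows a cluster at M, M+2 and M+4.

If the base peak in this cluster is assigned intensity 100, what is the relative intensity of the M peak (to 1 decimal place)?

(0.37300 + 0.62700)^2 gives M 0.1391, M+2 0.4677, M+4 0.3931; the largest is M+2.
P(M+2) = C(2,1) × 0.37300^1 × 0.62700^1 = 2 × 0.3730 × 0.6270 = 0.467742 (base)
P(M) = C(2,0) × 0.37300^2 × 0.62700^0 = 1 × 0.139129 × 1.0000 = 0.139129
Relative intensity = 0.139129 / 0.467742 × 100 = 29.7

29.7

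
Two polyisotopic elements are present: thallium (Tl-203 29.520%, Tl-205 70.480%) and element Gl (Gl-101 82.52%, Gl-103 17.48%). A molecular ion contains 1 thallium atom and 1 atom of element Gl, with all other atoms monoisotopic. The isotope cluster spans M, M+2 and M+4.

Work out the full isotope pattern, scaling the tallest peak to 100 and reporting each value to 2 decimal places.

Thallium pattern (n=1): 0.2952 : 0.7048
Element Gl pattern (n=1): 0.8252 : 0.1748
Convolve the two distributions (both contribute in 2-u steps):
  M: 0.2952×0.8252 = 0.243599
  M+2: 0.2952×0.1748 + 0.7048×0.8252 = 0.633202
  M+4: 0.7048×0.1748 = 0.123199
Scale to base peak (0.633202) = 100: 38.47 : 100.00 : 19.46

38.47 : 100.00 : 19.46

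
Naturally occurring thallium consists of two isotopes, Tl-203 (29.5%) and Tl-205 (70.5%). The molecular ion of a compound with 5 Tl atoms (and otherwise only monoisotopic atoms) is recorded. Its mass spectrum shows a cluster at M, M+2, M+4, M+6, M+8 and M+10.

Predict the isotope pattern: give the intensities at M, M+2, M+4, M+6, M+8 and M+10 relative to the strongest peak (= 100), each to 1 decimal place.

Expanding (0.295 + 0.705)^5:
P(M) = 0.295^5 = 0.002234
P(M+2) = 5 × 0.295^4 × 0.705^1 = 0.026696
P(M+4) = 10 × 0.295^3 × 0.705^2 = 0.127598
P(M+6) = 10 × 0.295^2 × 0.705^3 = 0.304938
P(M+8) = 5 × 0.295^1 × 0.705^4 = 0.364375
P(M+10) = 0.705^5 = 0.174159
The M+8 peak is largest (0.364375); scaling to 100 gives 0.6 : 7.3 : 35.0 : 83.7 : 100.0 : 47.8.

0.6 : 7.3 : 35.0 : 83.7 : 100.0 : 47.8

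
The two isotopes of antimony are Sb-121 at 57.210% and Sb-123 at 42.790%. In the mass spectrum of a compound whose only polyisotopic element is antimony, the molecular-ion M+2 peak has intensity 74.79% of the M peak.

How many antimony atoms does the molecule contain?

1

For n independent Sb atoms, I(M+2)/I(M) = n · (abundance Sb-123) / (abundance Sb-121) = n · 0.42790/0.57210.
n = 0.7479 × 0.57210/0.42790 = 1.00 ≈ 1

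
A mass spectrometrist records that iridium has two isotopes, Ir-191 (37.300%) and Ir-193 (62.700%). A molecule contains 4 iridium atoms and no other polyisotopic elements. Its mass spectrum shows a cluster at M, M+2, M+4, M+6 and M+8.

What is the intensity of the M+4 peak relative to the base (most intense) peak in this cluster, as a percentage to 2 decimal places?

(0.37300 + 0.62700)^4 gives M 0.0194, M+2 0.1302, M+4 0.3282, M+6 0.3678, M+8 0.1546; the largest is M+6.
P(M+6) = C(4,3) × 0.37300^1 × 0.62700^3 = 4 × 0.3730 × 0.24649188 = 0.367766 (base)
P(M+4) = C(4,2) × 0.37300^2 × 0.62700^2 = 6 × 0.139129 × 0.393129 = 0.328174
Relative intensity = 0.328174 / 0.367766 × 100 = 89.23

89.23%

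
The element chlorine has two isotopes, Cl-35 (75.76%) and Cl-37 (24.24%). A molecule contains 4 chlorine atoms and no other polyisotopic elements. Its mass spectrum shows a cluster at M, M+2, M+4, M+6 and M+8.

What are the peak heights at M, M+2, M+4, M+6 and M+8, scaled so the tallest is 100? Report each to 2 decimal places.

Expanding (0.7576 + 0.2424)^4:
P(M) = 0.7576^4 = 0.329428
P(M+2) = 4 × 0.7576^3 × 0.2424^1 = 0.421612
P(M+4) = 6 × 0.7576^2 × 0.2424^2 = 0.202347
P(M+6) = 4 × 0.7576^1 × 0.2424^3 = 0.043162
P(M+8) = 0.2424^4 = 0.003452
The M+2 peak is largest (0.421612); scaling to 100 gives 78.14 : 100.00 : 47.99 : 10.24 : 0.82.

78.14 : 100.00 : 47.99 : 10.24 : 0.82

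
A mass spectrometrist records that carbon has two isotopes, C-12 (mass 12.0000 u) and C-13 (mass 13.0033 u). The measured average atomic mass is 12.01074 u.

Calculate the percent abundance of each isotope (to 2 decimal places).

C-12: 98.93%, C-13: 1.07%

With x = fraction of C-12 (so C-13 is 1 − x):
12.0000·x + 13.0033·(1 − x) = 12.01074
(12.0000 − 13.0033)·x = 12.01074 − 13.0033
x = -0.99256 / -1.0033 = 0.98930 → 98.93% C-12, 1.07% C-13.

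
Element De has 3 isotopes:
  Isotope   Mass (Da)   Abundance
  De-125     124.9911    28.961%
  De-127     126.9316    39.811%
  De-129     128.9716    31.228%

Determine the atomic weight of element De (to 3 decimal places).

127.007 Da

Weight each isotope mass by its fractional abundance: 0.28961 × 124.9911 + 0.39811 × 126.9316 + 0.31228 × 128.9716
= 36.19867 + 50.53274 + 40.27525 = 127.00666 Da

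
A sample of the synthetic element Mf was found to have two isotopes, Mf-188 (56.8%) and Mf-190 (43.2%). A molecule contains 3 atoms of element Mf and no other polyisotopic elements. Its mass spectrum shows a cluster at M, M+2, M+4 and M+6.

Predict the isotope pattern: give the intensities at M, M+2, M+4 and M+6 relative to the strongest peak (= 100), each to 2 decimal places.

43.83 : 100.00 : 76.06 : 19.28

Each Mf atom is independently Mf-188 (p = 0.568) or Mf-190 (q = 0.432); the cluster is the binomial expansion (p + q)^3.
P(M) = 0.568^3 = 0.183250
P(M+2) = 3 × 0.568^2 × 0.432^1 = 0.418121
P(M+4) = 3 × 0.568^1 × 0.432^2 = 0.318007
P(M+6) = 0.432^3 = 0.080622
The M+2 peak is largest (0.418121); scaling to 100 gives 43.83 : 100.00 : 76.06 : 19.28.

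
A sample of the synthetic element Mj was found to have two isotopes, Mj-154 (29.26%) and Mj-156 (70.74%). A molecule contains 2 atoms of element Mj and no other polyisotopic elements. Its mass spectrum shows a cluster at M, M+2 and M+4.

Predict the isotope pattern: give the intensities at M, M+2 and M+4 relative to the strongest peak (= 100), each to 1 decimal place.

17.1 : 82.7 : 100.0

Expanding (0.2926 + 0.7074)^2:
P(M) = 0.2926^2 = 0.085615
P(M+2) = 2 × 0.2926^1 × 0.7074^1 = 0.413970
P(M+4) = 0.7074^2 = 0.500415
The M+4 peak is largest (0.500415); scaling to 100 gives 17.1 : 82.7 : 100.0.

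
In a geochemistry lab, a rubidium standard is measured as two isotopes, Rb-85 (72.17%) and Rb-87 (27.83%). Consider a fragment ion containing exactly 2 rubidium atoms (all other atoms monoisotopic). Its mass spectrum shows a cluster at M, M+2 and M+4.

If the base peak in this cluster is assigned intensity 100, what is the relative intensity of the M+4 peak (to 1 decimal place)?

14.9

Binomial terms of (0.7217 + 0.2783)^2: M 0.5209, M+2 0.4017, M+4 0.0775 → M is the base peak.
P(M) = C(2,0) × 0.7217^2 × 0.2783^0 = 1 × 0.52085089 × 1.0000 = 0.520851 (base)
P(M+4) = C(2,2) × 0.7217^0 × 0.2783^2 = 1 × 1.0000 × 0.07745089 = 0.077451
Relative intensity = 0.077451 / 0.520851 × 100 = 14.9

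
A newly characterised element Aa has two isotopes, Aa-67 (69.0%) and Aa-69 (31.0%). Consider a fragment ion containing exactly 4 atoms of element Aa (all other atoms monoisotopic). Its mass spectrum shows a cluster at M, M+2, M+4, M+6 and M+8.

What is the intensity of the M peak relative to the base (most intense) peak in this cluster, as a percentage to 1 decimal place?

Term probabilities: M 0.2267, M+2 0.4074, M+4 0.2745, M+6 0.0822, M+8 0.0092. Base peak = M+2.
P(M+2) = C(4,1) × 0.690^3 × 0.310^1 = 4 × 0.328509 × 0.3100 = 0.407351 (base)
P(M) = C(4,0) × 0.690^4 × 0.310^0 = 1 × 0.22667121 × 1.0000 = 0.226671
Relative intensity = 0.226671 / 0.407351 × 100 = 55.6

55.6%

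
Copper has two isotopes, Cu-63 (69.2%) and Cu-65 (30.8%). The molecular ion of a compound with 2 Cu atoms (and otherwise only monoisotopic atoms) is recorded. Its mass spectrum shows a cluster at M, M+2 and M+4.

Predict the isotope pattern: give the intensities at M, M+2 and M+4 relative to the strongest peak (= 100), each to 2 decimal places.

Expanding (0.692 + 0.308)^2:
P(M) = 0.692^2 = 0.478864
P(M+2) = 2 × 0.692^1 × 0.308^1 = 0.426272
P(M+4) = 0.308^2 = 0.094864
The M peak is largest (0.478864); scaling to 100 gives 100.00 : 89.02 : 19.81.

100.00 : 89.02 : 19.81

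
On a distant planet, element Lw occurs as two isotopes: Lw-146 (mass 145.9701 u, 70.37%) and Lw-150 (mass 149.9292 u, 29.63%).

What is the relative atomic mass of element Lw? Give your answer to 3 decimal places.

147.143 u

Weight each isotope mass by its fractional abundance: 0.7037 × 145.9701 + 0.2963 × 149.9292
= 102.71916 + 44.42402 = 147.14318 u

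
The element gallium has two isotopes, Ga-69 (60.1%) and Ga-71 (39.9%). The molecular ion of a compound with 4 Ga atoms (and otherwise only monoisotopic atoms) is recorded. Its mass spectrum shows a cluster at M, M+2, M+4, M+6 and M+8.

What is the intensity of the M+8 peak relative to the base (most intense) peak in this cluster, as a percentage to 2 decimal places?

7.32%

(0.601 + 0.399)^4 gives M 0.1305, M+2 0.3465, M+4 0.3450, M+6 0.1527, M+8 0.0253; the largest is M+2.
P(M+2) = C(4,1) × 0.601^3 × 0.399^1 = 4 × 0.2170818 × 0.3990 = 0.346463 (base)
P(M+8) = C(4,4) × 0.601^0 × 0.399^4 = 1 × 1.0000 × 0.02534496 = 0.025345
Relative intensity = 0.025345 / 0.346463 × 100 = 7.32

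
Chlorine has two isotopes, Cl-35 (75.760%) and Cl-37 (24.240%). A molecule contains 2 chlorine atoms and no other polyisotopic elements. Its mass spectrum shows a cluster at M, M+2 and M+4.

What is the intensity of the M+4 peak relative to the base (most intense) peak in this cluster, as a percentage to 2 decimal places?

10.24%

(0.75760 + 0.24240)^2 gives M 0.5740, M+2 0.3673, M+4 0.0588; the largest is M.
P(M) = C(2,0) × 0.75760^2 × 0.24240^0 = 1 × 0.57395776 × 1.0000 = 0.573958 (base)
P(M+4) = C(2,2) × 0.75760^0 × 0.24240^2 = 1 × 1.0000 × 0.05875776 = 0.058758
Relative intensity = 0.058758 / 0.573958 × 100 = 10.24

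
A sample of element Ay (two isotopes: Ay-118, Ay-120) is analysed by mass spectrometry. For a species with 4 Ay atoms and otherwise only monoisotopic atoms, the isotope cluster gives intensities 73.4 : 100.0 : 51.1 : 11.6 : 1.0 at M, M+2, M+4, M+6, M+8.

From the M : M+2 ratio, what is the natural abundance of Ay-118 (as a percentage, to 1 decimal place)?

Let p = fractional abundance of Ay-118. I(M+2)/I(M) = [C(4,1)·p^3·(1−p)] / p^4 = 4·(1−p)/p = 100.0/73.4 = 1.3624
(1−p)/p = 1.3624/4 = 0.3406  ⇒  p = 1/(1 + 0.3406) = 0.7459
Ay-118: 74.6%, Ay-120: 25.4%.

74.6%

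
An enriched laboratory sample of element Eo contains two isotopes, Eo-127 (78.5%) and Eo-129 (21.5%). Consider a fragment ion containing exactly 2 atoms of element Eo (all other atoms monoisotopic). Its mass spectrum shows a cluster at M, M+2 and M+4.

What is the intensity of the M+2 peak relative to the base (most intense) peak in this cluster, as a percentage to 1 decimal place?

Binomial terms of (0.785 + 0.215)^2: M 0.6162, M+2 0.3375, M+4 0.0462 → M is the base peak.
P(M) = C(2,0) × 0.785^2 × 0.215^0 = 1 × 0.616225 × 1.0000 = 0.616225 (base)
P(M+2) = C(2,1) × 0.785^1 × 0.215^1 = 2 × 0.7850 × 0.2150 = 0.337550
Relative intensity = 0.337550 / 0.616225 × 100 = 54.8

54.8%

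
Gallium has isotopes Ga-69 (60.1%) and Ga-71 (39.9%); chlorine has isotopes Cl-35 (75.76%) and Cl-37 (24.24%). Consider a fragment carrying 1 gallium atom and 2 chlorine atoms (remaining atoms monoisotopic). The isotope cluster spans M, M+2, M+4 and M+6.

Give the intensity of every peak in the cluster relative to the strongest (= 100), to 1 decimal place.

76.7 : 100.0 : 40.4 : 5.2

Gallium pattern (n=1): 0.6010 : 0.3990
Chlorine pattern (n=2): 0.57395776 : 0.36728448 : 0.05875776
Convolve the two distributions (both contribute in 2-u steps):
  M: 0.6010×0.57395776 = 0.344949
  M+2: 0.6010×0.36728448 + 0.3990×0.57395776 = 0.449747
  M+4: 0.6010×0.05875776 + 0.3990×0.36728448 = 0.181860
  M+6: 0.3990×0.05875776 = 0.023444
Scale to base peak (0.449747) = 100: 76.7 : 100.0 : 40.4 : 5.2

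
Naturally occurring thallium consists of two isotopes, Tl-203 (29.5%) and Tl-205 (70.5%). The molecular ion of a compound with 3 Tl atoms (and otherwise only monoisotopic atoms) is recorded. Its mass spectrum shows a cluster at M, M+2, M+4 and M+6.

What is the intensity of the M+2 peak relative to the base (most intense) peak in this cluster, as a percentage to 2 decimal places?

(0.295 + 0.705)^3 gives M 0.0257, M+2 0.1841, M+4 0.4399, M+6 0.3504; the largest is M+4.
P(M+4) = C(3,2) × 0.295^1 × 0.705^2 = 3 × 0.2950 × 0.497025 = 0.439867 (base)
P(M+2) = C(3,1) × 0.295^2 × 0.705^1 = 3 × 0.087025 × 0.7050 = 0.184058
Relative intensity = 0.184058 / 0.439867 × 100 = 41.84

41.84%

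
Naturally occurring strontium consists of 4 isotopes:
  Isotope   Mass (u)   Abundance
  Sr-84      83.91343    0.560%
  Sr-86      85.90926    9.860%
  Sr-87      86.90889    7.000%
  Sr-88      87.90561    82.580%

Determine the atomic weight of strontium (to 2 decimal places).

87.62 u

Weight each isotope mass by its fractional abundance: 0.00560 × 83.91343 + 0.09860 × 85.90926 + 0.07000 × 86.90889 + 0.82580 × 87.90561
= 0.469915 + 8.470653 + 6.083622 + 72.592453 = 87.616643 u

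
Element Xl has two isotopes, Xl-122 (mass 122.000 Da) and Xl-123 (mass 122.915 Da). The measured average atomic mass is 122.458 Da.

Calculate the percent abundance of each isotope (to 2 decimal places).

Xl-122: 49.95%, Xl-123: 50.05%

Let x be the fractional abundance of Xl-122; then Xl-123 has abundance 1 − x.
122.000·x + 122.915·(1 − x) = 122.458
(122.000 − 122.915)·x = 122.458 − 122.915
x = -0.457 / -0.915 = 0.49945 → 49.95% Xl-122, 50.05% Xl-123.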